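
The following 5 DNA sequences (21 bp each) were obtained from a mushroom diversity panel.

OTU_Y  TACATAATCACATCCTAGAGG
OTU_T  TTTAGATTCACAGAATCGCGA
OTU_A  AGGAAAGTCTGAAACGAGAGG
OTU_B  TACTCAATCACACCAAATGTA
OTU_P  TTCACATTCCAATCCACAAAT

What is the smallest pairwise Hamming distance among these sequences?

Pairwise Hamming distances:
  OTU_Y vs OTU_T: 10
  OTU_Y vs OTU_A: 10
  OTU_Y vs OTU_B: 9
  OTU_Y vs OTU_P: 10
  OTU_T vs OTU_A: 13
  OTU_T vs OTU_B: 12
  OTU_T vs OTU_P: 12
  OTU_A vs OTU_B: 16
  OTU_A vs OTU_P: 14
  OTU_B vs OTU_P: 12
The smallest is 9, between OTU_Y and OTU_B.

9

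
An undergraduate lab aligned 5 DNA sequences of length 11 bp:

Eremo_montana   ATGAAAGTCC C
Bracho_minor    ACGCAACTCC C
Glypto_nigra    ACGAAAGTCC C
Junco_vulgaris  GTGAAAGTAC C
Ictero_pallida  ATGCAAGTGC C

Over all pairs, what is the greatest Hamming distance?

Pairwise Hamming distances:
  Eremo_montana vs Bracho_minor: 3
  Eremo_montana vs Glypto_nigra: 1
  Eremo_montana vs Junco_vulgaris: 2
  Eremo_montana vs Ictero_pallida: 2
  Bracho_minor vs Glypto_nigra: 2
  Bracho_minor vs Junco_vulgaris: 5
  Bracho_minor vs Ictero_pallida: 3
  Glypto_nigra vs Junco_vulgaris: 3
  Glypto_nigra vs Ictero_pallida: 3
  Junco_vulgaris vs Ictero_pallida: 3
The largest is 5, between Bracho_minor and Junco_vulgaris.

5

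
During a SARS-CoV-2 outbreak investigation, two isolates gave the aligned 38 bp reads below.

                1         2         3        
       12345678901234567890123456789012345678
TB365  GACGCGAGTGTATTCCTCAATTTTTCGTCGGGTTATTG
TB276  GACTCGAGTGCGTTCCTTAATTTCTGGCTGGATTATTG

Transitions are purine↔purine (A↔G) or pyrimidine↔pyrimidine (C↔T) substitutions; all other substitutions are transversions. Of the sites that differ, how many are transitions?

7

Differing sites — 4:G/T (Tv); 11:T/C (Ti); 12:A/G (Ti); 18:C/T (Ti); 24:T/C (Ti); 26:C/G (Tv); 28:T/C (Ti); 29:C/T (Ti); 32:G/A (Ti).
Of the 9 differences, 7 transitions and 2 transversions, so the answer is 7.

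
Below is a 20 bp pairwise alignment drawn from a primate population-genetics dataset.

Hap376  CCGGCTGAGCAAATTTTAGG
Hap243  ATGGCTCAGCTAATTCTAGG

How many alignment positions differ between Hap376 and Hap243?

Differing sites — 1:C/A; 2:C/T; 7:G/C; 11:A/T; 16:T/C.
That gives 5 mismatches out of 20 aligned sites, so the Hamming distance is 5.

5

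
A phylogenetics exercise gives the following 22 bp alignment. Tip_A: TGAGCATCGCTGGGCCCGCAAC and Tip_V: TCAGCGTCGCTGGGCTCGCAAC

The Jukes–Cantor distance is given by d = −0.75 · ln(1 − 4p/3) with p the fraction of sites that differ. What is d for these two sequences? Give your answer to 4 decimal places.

0.1505

Mismatches occur at site 2 (G→C), site 6 (A→G), site 16 (C→T).
p = 3/22 = 0.136364.
d = −0.75 · ln(1 − (4/3)·0.136364) = −0.75 · ln(0.818181) = −0.75 · (-0.200672) = 0.1505.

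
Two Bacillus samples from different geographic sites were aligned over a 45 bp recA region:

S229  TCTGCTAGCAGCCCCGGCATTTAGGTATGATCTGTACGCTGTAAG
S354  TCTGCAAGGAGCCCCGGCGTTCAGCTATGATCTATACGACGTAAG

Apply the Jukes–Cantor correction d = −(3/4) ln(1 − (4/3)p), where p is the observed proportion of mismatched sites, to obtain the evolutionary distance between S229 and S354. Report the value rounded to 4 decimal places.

Differing sites — 6:T/A; 9:C/G; 19:A/G; 22:T/C; 25:G/C; 34:G/A; 39:C/A; 40:T/C.
p = 8/45 = 0.177778.
d = −0.75 · ln(1 − (4/3)·0.177778) = −0.75 · ln(0.762963) = −0.75 · (-0.270546) = 0.2029.

0.2029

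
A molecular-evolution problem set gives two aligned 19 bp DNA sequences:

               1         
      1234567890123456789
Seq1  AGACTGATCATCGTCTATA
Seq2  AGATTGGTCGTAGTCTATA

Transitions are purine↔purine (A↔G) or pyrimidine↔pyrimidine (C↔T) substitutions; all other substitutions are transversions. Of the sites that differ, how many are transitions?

3

Mismatches occur at site 4 (C/T, transition), site 7 (A/G, transition), site 10 (A/G, transition), site 12 (C/A, transversion).
Of the 4 differences, 3 transitions and 1 transversion, so the answer is 3.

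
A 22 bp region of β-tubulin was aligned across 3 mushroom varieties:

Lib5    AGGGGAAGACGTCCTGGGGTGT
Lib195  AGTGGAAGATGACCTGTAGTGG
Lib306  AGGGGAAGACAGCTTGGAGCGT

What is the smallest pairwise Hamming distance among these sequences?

Pairwise Hamming distances:
  Lib5 vs Lib195: 6
  Lib5 vs Lib306: 5
  Lib195 vs Lib306: 8
The smallest is 5, between Lib5 and Lib306.

5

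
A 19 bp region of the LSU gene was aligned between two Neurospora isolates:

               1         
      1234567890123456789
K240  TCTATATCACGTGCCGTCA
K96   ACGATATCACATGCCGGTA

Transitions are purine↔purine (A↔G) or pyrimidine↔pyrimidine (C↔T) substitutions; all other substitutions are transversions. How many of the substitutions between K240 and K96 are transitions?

The sequences differ at positions 1 (T/A, transversion), 3 (T/G, transversion), 11 (G/A, transition), 17 (T/G, transversion), 18 (C/T, transition).
Of the 5 differences, 2 transitions and 3 transversions, so the answer is 2.

2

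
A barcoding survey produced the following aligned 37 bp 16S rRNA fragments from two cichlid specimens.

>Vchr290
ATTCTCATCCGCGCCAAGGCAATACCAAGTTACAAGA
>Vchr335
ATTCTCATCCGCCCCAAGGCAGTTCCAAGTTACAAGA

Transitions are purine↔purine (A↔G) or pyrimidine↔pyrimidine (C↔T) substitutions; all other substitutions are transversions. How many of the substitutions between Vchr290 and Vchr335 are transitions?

Mismatches occur at site 13 (G→C, transversion), site 22 (A→G, transition), site 24 (A→T, transversion).
Of the 3 differences, 1 transition and 2 transversions, so the answer is 1.

1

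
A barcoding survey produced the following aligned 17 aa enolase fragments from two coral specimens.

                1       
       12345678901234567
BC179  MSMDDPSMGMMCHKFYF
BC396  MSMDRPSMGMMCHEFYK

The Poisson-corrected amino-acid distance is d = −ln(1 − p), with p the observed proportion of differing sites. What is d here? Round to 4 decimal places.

0.1942

Mismatches occur at site 5 (D/R), site 14 (K/E), site 17 (F/K).
p = 3/17 = 0.176471.
d = −ln(1 − 0.176471) = −ln(0.823529) = 0.1942.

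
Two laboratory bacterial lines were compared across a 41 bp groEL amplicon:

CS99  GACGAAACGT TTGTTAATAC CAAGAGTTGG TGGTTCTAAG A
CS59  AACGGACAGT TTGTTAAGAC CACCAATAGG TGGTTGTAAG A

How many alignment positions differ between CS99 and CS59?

10

The sequences differ at positions 1 (G/A), 5 (A/G), 7 (A/C), 8 (C/A), 18 (T/G), 23 (A/C), 24 (G/C), 26 (G/A), 28 (T/A), 36 (C/G).
That gives 10 mismatches out of 41 aligned sites, so the Hamming distance is 10.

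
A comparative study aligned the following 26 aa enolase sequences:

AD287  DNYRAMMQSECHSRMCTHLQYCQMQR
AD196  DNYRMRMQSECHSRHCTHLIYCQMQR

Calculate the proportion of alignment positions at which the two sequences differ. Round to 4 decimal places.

Differing sites — 5:A/M; 6:M/R; 15:M/H; 20:Q/I.
There are 4 differences over 26 sites, so p = 4/26 = 0.1538.

0.1538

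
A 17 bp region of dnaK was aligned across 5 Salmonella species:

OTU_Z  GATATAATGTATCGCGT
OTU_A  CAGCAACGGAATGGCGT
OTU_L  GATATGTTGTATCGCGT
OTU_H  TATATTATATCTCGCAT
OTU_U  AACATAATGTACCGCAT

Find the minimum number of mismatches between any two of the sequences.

Pairwise Hamming distances:
  OTU_Z vs OTU_A: 8
  OTU_Z vs OTU_L: 2
  OTU_Z vs OTU_H: 5
  OTU_Z vs OTU_U: 4
  OTU_A vs OTU_L: 9
  OTU_A vs OTU_H: 12
  OTU_A vs OTU_U: 10
  OTU_L vs OTU_H: 6
  OTU_L vs OTU_U: 6
  OTU_H vs OTU_U: 6
The smallest is 2, between OTU_Z and OTU_L.

2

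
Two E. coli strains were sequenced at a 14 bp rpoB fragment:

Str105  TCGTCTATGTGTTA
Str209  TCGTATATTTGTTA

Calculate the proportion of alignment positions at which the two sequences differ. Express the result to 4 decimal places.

Differing sites — 5:C/A; 9:G/T.
There are 2 differences over 14 sites, so p = 2/14 = 0.1429.

0.1429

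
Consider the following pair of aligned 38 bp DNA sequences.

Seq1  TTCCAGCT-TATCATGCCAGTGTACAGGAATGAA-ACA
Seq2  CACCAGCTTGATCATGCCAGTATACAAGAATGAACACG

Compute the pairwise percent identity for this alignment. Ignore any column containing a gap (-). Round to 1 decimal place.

83.3%

Excluding the 2 gap columns leaves 36 comparable sites.
The sequences differ at positions 1 (T/C), 2 (T/A), 10 (T/G), 22 (G/A), 27 (G/A), 38 (A/G).
30 of the 36 comparable sites match, so the percent identity is 30/36 × 100 = 83.3%.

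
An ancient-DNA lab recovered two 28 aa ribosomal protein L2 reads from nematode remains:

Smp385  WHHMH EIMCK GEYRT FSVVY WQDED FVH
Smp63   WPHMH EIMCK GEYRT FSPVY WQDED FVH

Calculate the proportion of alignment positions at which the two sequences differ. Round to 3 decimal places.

The sequences differ at positions 2 (H/P), 18 (V/P).
There are 2 differences over 28 sites, so p = 2/28 = 0.071.

0.071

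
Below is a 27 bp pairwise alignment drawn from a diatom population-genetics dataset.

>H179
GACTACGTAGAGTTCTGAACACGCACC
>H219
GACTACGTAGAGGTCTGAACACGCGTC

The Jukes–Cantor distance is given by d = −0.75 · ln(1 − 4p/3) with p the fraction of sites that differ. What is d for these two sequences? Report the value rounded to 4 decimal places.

0.1203

Differing sites — 13:T/G; 25:A/G; 26:C/T.
p = 3/27 = 0.111111.
d = −0.75 · ln(1 − (4/3)·0.111111) = −0.75 · ln(0.851852) = −0.75 · (-0.160342) = 0.1203.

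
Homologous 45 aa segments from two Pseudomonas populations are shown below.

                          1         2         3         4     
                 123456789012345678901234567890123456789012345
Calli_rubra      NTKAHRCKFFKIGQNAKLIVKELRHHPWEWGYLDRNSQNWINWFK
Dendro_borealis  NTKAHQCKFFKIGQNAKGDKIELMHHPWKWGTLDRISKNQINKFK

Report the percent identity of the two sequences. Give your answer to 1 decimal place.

Differing sites — 6:R/Q; 18:L/G; 19:I/D; 20:V/K; 21:K/I; 24:R/M; 29:E/K; 32:Y/T; 36:N/I; 38:Q/K; 40:W/Q; 43:W/K.
33 of the 45 sites match, so the percent identity is 33/45 × 100 = 73.3%.

73.3%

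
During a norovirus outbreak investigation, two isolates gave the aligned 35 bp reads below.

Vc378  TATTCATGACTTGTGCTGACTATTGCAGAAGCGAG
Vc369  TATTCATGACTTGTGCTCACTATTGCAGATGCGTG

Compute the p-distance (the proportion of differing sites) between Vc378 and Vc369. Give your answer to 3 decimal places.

Mismatches occur at site 18 (G↔C), site 30 (A↔T), site 34 (A↔T).
There are 3 differences over 35 sites, so p = 3/35 = 0.086.

0.086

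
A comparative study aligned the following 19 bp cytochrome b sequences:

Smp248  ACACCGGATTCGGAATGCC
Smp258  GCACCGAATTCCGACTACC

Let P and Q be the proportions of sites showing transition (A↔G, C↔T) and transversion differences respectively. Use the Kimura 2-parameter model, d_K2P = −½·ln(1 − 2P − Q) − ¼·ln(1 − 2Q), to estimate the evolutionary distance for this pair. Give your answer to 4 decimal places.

Differing sites — 1:A/G (Ti); 7:G/A (Ti); 12:G/C (Tv); 15:A/C (Tv); 17:G/A (Ti).
Of the 5 differences, 3 transitions and 2 transversions over 19 sites: P = 3/19 = 0.157895, Q = 2/19 = 0.105263.
d = −0.5·ln(0.578947) − 0.25·ln(0.789474) = −0.5·(-0.546544) − 0.25·(-0.236388) = 0.3324.

0.3324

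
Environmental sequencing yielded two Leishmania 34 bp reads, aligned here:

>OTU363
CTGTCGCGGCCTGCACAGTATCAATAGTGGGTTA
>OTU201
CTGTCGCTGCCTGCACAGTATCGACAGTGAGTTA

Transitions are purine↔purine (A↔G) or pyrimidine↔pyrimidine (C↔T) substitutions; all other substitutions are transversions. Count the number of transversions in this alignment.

1

Differing sites — 8:G/T (Tv); 23:A/G (Ti); 25:T/C (Ti); 30:G/A (Ti).
Of the 4 differences, 3 transitions and 1 transversion, so the answer is 1.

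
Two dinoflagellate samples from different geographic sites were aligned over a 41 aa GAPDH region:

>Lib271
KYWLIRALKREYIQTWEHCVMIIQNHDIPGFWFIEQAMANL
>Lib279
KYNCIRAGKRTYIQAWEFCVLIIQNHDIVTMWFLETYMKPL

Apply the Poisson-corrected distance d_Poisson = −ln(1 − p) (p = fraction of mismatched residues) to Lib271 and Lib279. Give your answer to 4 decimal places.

0.4555

The sequences differ at positions 3 (W/N), 4 (L/C), 8 (L/G), 11 (E/T), 15 (T/A), 18 (H/F), 21 (M/L), 29 (P/V), 30 (G/T), 31 (F/M), 34 (I/L), 36 (Q/T), 37 (A/Y), 39 (A/K), 40 (N/P).
p = 15/41 = 0.365854.
d = −ln(1 − 0.365854) = −ln(0.634146) = 0.4555.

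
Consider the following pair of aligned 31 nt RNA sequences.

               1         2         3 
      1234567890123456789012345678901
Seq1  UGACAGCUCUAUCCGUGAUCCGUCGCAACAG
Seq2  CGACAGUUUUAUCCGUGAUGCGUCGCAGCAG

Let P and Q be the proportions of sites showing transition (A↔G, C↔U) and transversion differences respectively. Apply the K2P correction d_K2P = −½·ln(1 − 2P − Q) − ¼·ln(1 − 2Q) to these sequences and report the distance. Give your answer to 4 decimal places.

0.1881

Mismatches occur at site 1 (U↔C, transition), site 7 (C↔U, transition), site 9 (C↔U, transition), site 20 (C↔G, transversion), site 28 (A↔G, transition).
Of the 5 differences, 4 transitions and 1 transversion over 31 sites: P = 4/31 = 0.129032, Q = 1/31 = 0.032258.
d = −0.5·ln(0.709678) − 0.25·ln(0.935484) = −0.5·(-0.342944) − 0.25·(-0.066691) = 0.1881.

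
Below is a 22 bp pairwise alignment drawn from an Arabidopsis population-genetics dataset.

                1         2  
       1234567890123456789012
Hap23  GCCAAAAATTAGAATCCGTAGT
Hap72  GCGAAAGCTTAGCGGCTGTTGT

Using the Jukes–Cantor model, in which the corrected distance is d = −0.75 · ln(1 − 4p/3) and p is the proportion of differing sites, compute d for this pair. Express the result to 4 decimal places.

The sequences differ at positions 3 (C/G), 7 (A/G), 8 (A/C), 13 (A/C), 14 (A/G), 15 (T/G), 17 (C/T), 20 (A/T).
p = 8/22 = 0.363636.
d = −0.75 · ln(1 − (4/3)·0.363636) = −0.75 · ln(0.515152) = −0.75 · (-0.663293) = 0.4975.

0.4975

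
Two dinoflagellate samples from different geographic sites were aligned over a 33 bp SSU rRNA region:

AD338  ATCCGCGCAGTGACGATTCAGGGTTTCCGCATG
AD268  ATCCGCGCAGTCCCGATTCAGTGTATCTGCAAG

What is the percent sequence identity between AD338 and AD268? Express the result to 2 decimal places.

81.82%

Mismatches occur at site 12 (G→C), site 13 (A→C), site 22 (G→T), site 25 (T→A), site 28 (C→T), site 32 (T→A).
27 of the 33 sites match, so the percent identity is 27/33 × 100 = 81.82%.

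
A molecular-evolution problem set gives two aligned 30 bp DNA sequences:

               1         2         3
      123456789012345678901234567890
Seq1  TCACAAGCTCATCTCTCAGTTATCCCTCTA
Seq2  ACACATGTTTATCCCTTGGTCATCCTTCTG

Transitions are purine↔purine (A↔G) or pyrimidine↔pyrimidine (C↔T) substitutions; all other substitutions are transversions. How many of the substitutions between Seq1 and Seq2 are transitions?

8

Differing sites — 1:T/A (Tv); 6:A/T (Tv); 8:C/T (Ti); 10:C/T (Ti); 14:T/C (Ti); 17:C/T (Ti); 18:A/G (Ti); 21:T/C (Ti); 26:C/T (Ti); 30:A/G (Ti).
Of the 10 differences, 8 transitions and 2 transversions, so the answer is 8.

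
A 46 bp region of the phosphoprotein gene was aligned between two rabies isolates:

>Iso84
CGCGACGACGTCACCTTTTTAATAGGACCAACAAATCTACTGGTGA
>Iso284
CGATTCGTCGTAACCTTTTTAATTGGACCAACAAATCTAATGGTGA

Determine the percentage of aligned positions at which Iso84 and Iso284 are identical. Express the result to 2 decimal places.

84.78%

Mismatches occur at site 3 (C/A), site 4 (G/T), site 5 (A/T), site 8 (A/T), site 12 (C/A), site 24 (A/T), site 40 (C/A).
39 of the 46 sites match, so the percent identity is 39/46 × 100 = 84.78%.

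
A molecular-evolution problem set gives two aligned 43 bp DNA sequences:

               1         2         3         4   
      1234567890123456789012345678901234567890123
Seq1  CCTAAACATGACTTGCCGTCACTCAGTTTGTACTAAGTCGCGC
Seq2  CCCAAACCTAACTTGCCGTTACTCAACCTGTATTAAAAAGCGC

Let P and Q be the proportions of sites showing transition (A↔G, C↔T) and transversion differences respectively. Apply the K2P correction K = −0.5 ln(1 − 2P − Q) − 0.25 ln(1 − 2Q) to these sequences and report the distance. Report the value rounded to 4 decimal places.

0.3291

The sequences differ at positions 3 (T/C, transition), 8 (A/C, transversion), 10 (G/A, transition), 20 (C/T, transition), 26 (G/A, transition), 27 (T/C, transition), 28 (T/C, transition), 33 (C/T, transition), 37 (G/A, transition), 38 (T/A, transversion), 39 (C/A, transversion).
Of the 11 differences, 8 transitions and 3 transversions over 43 sites: P = 8/43 = 0.186047, Q = 3/43 = 0.069767.
d = −0.5·ln(0.558139) − 0.25·ln(0.860466) = −0.5·(-0.583147) − 0.25·(-0.150281) = 0.3291.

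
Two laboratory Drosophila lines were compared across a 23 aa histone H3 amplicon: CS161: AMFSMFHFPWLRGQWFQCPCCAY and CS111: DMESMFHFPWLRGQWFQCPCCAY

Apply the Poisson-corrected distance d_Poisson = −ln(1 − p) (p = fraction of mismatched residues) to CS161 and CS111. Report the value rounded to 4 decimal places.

0.0910

The sequences differ at positions 1 (A/D), 3 (F/E).
p = 2/23 = 0.086957.
d = −ln(1 − 0.086957) = −ln(0.913043) = 0.0910.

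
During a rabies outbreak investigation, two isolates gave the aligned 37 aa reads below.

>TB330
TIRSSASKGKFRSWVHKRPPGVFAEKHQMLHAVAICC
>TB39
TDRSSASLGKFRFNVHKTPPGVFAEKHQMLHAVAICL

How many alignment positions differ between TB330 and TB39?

6

Mismatches occur at site 2 (I/D), site 8 (K/L), site 13 (S/F), site 14 (W/N), site 18 (R/T), site 37 (C/L).
That gives 6 mismatches out of 37 aligned sites, so the Hamming distance is 6.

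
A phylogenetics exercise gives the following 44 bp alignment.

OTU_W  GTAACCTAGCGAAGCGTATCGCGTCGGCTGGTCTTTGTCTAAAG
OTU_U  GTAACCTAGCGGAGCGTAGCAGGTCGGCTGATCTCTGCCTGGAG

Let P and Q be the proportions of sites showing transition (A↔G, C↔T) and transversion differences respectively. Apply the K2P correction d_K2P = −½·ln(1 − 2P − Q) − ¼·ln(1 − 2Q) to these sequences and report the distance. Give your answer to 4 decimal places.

0.2498

The sequences differ at positions 12 (A/G, transition), 19 (T/G, transversion), 21 (G/A, transition), 22 (C/G, transversion), 31 (G/A, transition), 35 (T/C, transition), 38 (T/C, transition), 41 (A/G, transition), 42 (A/G, transition).
Of the 9 differences, 7 transitions and 2 transversions over 44 sites: P = 7/44 = 0.159091, Q = 2/44 = 0.045455.
d = −0.5·ln(0.636363) − 0.25·ln(0.909090) = −0.5·(-0.451986) − 0.25·(-0.095311) = 0.2498.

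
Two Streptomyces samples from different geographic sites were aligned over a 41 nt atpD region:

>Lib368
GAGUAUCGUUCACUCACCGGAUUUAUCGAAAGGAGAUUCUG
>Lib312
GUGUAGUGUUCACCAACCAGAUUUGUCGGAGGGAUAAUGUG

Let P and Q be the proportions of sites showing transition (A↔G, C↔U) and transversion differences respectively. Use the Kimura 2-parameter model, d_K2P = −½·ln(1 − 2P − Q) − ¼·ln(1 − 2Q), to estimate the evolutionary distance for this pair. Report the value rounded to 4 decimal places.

0.3756

Differing sites — 2:A/U (Tv); 6:U/G (Tv); 7:C/U (Ti); 14:U/C (Ti); 15:C/A (Tv); 19:G/A (Ti); 25:A/G (Ti); 29:A/G (Ti); 31:A/G (Ti); 35:G/U (Tv); 37:U/A (Tv); 39:C/G (Tv).
Of the 12 differences, 6 transitions and 6 transversions over 41 sites: P = 6/41 = 0.146341, Q = 6/41 = 0.146341.
d = −0.5·ln(0.560977) − 0.25·ln(0.707318) = −0.5·(-0.578075) − 0.25·(-0.346275) = 0.3756.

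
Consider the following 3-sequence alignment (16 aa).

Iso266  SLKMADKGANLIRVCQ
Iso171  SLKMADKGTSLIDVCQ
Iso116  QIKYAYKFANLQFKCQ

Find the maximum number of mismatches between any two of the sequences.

10

Pairwise Hamming distances:
  Iso266 vs Iso171: 3
  Iso266 vs Iso116: 8
  Iso171 vs Iso116: 10
The largest is 10, between Iso171 and Iso116.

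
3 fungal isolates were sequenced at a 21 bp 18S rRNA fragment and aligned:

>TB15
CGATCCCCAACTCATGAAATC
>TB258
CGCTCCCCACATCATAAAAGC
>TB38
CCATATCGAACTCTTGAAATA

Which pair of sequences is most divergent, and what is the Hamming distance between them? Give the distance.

11

Pairwise Hamming distances:
  TB15 vs TB258: 5
  TB15 vs TB38: 6
  TB258 vs TB38: 11
The largest is 11, between TB258 and TB38.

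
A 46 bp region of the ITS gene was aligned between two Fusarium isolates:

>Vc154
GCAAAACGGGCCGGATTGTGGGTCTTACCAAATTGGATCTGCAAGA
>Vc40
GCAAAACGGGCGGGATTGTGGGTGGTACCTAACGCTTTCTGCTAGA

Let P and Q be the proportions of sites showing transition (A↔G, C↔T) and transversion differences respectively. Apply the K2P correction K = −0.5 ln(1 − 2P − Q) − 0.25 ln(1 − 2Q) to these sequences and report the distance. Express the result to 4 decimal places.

0.2608

The sequences differ at positions 12 (C/G, transversion), 24 (C/G, transversion), 25 (T/G, transversion), 30 (A/T, transversion), 33 (T/C, transition), 34 (T/G, transversion), 35 (G/C, transversion), 36 (G/T, transversion), 37 (A/T, transversion), 43 (A/T, transversion).
Of the 10 differences, 1 transition and 9 transversions over 46 sites: P = 1/46 = 0.021739, Q = 9/46 = 0.195652.
d = −0.5·ln(0.760870) − 0.25·ln(0.608696) = −0.5·(-0.273293) − 0.25·(-0.496436) = 0.2608.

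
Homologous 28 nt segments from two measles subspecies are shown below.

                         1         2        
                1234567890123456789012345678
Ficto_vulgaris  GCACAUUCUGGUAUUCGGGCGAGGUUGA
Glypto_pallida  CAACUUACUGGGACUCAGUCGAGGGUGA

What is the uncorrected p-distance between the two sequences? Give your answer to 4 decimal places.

0.3214

Mismatches occur at site 1 (G↔C), site 2 (C↔A), site 5 (A↔U), site 7 (U↔A), site 12 (U↔G), site 14 (U↔C), site 17 (G↔A), site 19 (G↔U), site 25 (U↔G).
There are 9 differences over 28 sites, so p = 9/28 = 0.3214.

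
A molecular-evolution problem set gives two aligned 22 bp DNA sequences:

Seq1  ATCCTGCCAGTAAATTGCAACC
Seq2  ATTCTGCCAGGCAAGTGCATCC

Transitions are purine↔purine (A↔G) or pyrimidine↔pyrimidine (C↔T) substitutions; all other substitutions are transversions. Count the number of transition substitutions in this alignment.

1

Differing sites — 3:C/T (Ti); 11:T/G (Tv); 12:A/C (Tv); 15:T/G (Tv); 20:A/T (Tv).
Of the 5 differences, 1 transition and 4 transversions, so the answer is 1.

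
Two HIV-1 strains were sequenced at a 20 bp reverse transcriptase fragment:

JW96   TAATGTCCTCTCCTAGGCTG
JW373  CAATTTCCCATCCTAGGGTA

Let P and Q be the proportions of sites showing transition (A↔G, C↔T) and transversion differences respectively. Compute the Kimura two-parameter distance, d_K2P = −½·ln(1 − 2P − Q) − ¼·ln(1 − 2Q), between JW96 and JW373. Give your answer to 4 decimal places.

Differing sites — 1:T/C (Ti); 5:G/T (Tv); 9:T/C (Ti); 10:C/A (Tv); 18:C/G (Tv); 20:G/A (Ti).
Of the 6 differences, 3 transitions and 3 transversions over 20 sites: P = 3/20 = 0.150000, Q = 3/20 = 0.150000.
d = −0.5·ln(0.550000) − 0.25·ln(0.700000) = −0.5·(-0.597837) − 0.25·(-0.356675) = 0.3881.

0.3881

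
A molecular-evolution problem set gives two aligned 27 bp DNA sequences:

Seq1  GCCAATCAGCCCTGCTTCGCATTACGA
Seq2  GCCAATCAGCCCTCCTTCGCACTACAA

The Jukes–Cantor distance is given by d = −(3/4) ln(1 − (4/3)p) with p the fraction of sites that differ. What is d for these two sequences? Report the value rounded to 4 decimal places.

The sequences differ at positions 14 (G/C), 22 (T/C), 26 (G/A).
p = 3/27 = 0.111111.
d = −0.75 · ln(1 − (4/3)·0.111111) = −0.75 · ln(0.851852) = −0.75 · (-0.160342) = 0.1203.

0.1203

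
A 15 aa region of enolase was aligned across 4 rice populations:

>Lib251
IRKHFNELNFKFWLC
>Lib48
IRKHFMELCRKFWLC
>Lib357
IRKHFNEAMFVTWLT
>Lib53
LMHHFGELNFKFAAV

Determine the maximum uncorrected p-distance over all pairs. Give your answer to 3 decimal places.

Pairwise Hamming distances:
  Lib251 vs Lib48: 3
  Lib251 vs Lib357: 5
  Lib251 vs Lib53: 7
  Lib48 vs Lib357: 7
  Lib48 vs Lib53: 9
  Lib357 vs Lib53: 11
The largest is 11 mismatches, between Lib357 and Lib53; p = 11/15 = 0.733.

0.733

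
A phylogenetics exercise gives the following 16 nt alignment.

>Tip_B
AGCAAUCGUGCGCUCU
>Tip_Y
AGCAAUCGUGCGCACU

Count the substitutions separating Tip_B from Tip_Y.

1

The sequences differ at position 14 (U/A).
That gives 1 mismatch out of 16 aligned sites, so the Hamming distance is 1.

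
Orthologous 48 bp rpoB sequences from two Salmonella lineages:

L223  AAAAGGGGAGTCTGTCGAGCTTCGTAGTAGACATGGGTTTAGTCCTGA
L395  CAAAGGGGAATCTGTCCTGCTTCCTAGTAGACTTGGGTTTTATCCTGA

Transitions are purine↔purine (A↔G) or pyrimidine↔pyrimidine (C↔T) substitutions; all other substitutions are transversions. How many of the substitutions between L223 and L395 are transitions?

2

Mismatches occur at site 1 (A/C, transversion), site 10 (G/A, transition), site 17 (G/C, transversion), site 18 (A/T, transversion), site 24 (G/C, transversion), site 33 (A/T, transversion), site 41 (A/T, transversion), site 42 (G/A, transition).
Of the 8 differences, 2 transitions and 6 transversions, so the answer is 2.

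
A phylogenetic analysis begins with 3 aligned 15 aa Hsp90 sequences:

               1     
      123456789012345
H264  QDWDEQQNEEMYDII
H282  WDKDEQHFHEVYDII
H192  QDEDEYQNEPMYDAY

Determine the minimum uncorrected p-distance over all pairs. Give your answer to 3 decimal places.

Pairwise Hamming distances:
  H264 vs H282: 6
  H264 vs H192: 5
  H282 vs H192: 10
The smallest is 5 mismatches, between H264 and H192; p = 5/15 = 0.333.

0.333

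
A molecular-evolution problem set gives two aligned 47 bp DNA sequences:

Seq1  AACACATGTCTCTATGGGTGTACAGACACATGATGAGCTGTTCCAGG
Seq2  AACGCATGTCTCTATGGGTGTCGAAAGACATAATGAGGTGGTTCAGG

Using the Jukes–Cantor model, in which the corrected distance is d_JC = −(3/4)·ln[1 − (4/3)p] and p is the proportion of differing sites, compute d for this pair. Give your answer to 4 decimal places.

0.2211

Mismatches occur at site 4 (A→G), site 22 (A→C), site 23 (C→G), site 25 (G→A), site 27 (C→G), site 32 (G→A), site 38 (C→G), site 41 (T→G), site 43 (C→T).
p = 9/47 = 0.191489.
d = −0.75 · ln(1 − (4/3)·0.191489) = −0.75 · ln(0.744681) = −0.75 · (-0.294799) = 0.2211.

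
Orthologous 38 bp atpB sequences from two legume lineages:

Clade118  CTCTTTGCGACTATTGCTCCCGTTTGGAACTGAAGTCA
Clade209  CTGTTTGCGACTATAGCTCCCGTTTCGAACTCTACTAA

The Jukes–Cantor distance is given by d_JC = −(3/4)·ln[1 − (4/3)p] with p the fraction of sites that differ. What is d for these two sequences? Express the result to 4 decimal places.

Mismatches occur at site 3 (C/G), site 15 (T/A), site 26 (G/C), site 32 (G/C), site 33 (A/T), site 35 (G/C), site 37 (C/A).
p = 7/38 = 0.184211.
d = −0.75 · ln(1 − (4/3)·0.184211) = −0.75 · ln(0.754385) = −0.75 · (-0.281852) = 0.2114.

0.2114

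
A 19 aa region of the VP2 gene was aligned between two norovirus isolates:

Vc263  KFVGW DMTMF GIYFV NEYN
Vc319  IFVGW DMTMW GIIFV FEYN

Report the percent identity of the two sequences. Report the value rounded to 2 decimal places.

Mismatches occur at site 1 (K↔I), site 10 (F↔W), site 13 (Y↔I), site 16 (N↔F).
15 of the 19 sites match, so the percent identity is 15/19 × 100 = 78.95%.

78.95%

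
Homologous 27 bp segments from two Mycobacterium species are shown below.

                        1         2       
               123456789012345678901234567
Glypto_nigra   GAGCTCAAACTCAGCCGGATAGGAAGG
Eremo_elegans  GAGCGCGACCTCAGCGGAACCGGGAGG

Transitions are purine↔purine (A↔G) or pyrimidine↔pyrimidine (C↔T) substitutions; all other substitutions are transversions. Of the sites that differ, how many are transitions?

Differing sites — 5:T/G (Tv); 7:A/G (Ti); 9:A/C (Tv); 16:C/G (Tv); 18:G/A (Ti); 20:T/C (Ti); 21:A/C (Tv); 24:A/G (Ti).
Of the 8 differences, 4 transitions and 4 transversions, so the answer is 4.

4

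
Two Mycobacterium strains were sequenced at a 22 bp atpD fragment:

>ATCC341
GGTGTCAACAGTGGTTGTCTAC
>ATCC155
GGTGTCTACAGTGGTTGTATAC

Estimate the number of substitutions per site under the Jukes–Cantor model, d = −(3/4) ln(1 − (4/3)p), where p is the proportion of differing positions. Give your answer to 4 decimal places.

Mismatches occur at site 7 (A→T), site 19 (C→A).
p = 2/22 = 0.090909.
d = −0.75 · ln(1 − (4/3)·0.090909) = −0.75 · ln(0.878788) = −0.75 · (-0.129212) = 0.0969.

0.0969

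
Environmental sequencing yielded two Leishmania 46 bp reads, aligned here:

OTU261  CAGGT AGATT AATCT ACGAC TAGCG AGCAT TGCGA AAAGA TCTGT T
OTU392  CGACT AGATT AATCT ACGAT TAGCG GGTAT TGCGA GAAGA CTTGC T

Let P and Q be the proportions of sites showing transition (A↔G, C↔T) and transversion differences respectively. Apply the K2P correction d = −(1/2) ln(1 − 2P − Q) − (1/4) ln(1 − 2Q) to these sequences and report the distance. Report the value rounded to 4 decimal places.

Mismatches occur at site 2 (A↔G, transition), site 3 (G↔A, transition), site 4 (G↔C, transversion), site 20 (C↔T, transition), site 26 (A↔G, transition), site 28 (C↔T, transition), site 36 (A↔G, transition), site 41 (T↔C, transition), site 42 (C↔T, transition), site 45 (T↔C, transition).
Of the 10 differences, 9 transitions and 1 transversion over 46 sites: P = 9/46 = 0.195652, Q = 1/46 = 0.021739.
d = −0.5·ln(0.586957) − 0.25·ln(0.956522) = −0.5·(-0.532804) − 0.25·(-0.044451) = 0.2775.

0.2775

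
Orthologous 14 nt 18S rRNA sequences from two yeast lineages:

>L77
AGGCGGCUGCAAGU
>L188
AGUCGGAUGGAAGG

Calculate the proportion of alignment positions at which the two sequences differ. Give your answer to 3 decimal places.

0.286

Mismatches occur at site 3 (G↔U), site 7 (C↔A), site 10 (C↔G), site 14 (U↔G).
There are 4 differences over 14 sites, so p = 4/14 = 0.286.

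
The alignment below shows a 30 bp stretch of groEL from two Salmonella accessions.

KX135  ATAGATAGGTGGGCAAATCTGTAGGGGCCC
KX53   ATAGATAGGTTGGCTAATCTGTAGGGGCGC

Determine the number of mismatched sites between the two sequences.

The sequences differ at positions 11 (G/T), 15 (A/T), 29 (C/G).
That gives 3 mismatches out of 30 aligned sites, so the Hamming distance is 3.

3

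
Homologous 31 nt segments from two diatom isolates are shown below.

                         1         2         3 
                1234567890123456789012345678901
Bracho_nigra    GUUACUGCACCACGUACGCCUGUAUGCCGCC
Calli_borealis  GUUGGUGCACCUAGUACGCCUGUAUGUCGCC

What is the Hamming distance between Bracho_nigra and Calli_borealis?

5

The sequences differ at positions 4 (A/G), 5 (C/G), 12 (A/U), 13 (C/A), 27 (C/U).
That gives 5 mismatches out of 31 aligned sites, so the Hamming distance is 5.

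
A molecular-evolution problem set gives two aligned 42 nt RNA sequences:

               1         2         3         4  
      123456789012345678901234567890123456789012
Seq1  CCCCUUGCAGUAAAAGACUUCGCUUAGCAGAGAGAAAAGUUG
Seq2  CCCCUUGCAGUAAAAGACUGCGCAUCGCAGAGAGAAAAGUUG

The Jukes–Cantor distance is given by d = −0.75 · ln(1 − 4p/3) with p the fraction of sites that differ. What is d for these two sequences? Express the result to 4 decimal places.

0.0751

The sequences differ at positions 20 (U/G), 24 (U/A), 26 (A/C).
p = 3/42 = 0.071429.
d = −0.75 · ln(1 − (4/3)·0.071429) = −0.75 · ln(0.904761) = −0.75 · (-0.100084) = 0.0751.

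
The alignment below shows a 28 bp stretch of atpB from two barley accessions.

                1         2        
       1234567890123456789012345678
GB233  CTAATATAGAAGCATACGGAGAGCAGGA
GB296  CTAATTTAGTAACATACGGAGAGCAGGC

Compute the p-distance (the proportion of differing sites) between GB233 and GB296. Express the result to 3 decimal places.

0.143

Differing sites — 6:A/T; 10:A/T; 12:G/A; 28:A/C.
There are 4 differences over 28 sites, so p = 4/28 = 0.143.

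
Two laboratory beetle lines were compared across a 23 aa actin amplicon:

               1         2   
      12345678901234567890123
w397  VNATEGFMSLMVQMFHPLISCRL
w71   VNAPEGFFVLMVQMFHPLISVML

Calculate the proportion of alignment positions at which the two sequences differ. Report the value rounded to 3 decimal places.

Differing sites — 4:T/P; 8:M/F; 9:S/V; 21:C/V; 22:R/M.
There are 5 differences over 23 sites, so p = 5/23 = 0.217.

0.217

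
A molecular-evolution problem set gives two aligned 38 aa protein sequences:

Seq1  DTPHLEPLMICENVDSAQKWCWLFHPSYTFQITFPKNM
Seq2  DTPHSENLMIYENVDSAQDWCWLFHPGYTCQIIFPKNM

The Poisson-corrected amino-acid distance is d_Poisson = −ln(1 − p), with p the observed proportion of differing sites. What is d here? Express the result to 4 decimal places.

The sequences differ at positions 5 (L/S), 7 (P/N), 11 (C/Y), 19 (K/D), 27 (S/G), 30 (F/C), 33 (T/I).
p = 7/38 = 0.184211.
d = −ln(1 − 0.184211) = −ln(0.815789) = 0.2036.

0.2036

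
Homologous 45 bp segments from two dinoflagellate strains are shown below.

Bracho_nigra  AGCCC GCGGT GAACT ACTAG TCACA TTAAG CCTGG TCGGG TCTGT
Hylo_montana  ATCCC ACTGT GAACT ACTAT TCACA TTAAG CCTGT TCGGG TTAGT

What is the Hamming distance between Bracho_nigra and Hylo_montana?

Differing sites — 2:G/T; 6:G/A; 8:G/T; 20:G/T; 35:G/T; 42:C/T; 43:T/A.
That gives 7 mismatches out of 45 aligned sites, so the Hamming distance is 7.

7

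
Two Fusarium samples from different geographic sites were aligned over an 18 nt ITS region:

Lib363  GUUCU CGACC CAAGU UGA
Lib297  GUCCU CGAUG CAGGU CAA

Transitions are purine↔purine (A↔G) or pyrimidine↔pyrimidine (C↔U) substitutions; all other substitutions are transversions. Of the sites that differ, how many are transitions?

5

The sequences differ at positions 3 (U/C, transition), 9 (C/U, transition), 10 (C/G, transversion), 13 (A/G, transition), 16 (U/C, transition), 17 (G/A, transition).
Of the 6 differences, 5 transitions and 1 transversion, so the answer is 5.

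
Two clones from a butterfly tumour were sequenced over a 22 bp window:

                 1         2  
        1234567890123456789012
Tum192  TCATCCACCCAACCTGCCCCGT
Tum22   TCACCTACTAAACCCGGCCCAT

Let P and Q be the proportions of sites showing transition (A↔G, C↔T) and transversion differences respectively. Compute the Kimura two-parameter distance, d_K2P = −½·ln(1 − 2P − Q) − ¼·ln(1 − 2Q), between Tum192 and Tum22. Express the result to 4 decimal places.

Mismatches occur at site 4 (T/C, transition), site 6 (C/T, transition), site 9 (C/T, transition), site 10 (C/A, transversion), site 15 (T/C, transition), site 17 (C/G, transversion), site 21 (G/A, transition).
Of the 7 differences, 5 transitions and 2 transversions over 22 sites: P = 5/22 = 0.227273, Q = 2/22 = 0.090909.
d = −0.5·ln(0.454545) − 0.25·ln(0.818182) = −0.5·(-0.788458) − 0.25·(-0.200670) = 0.4444.

0.4444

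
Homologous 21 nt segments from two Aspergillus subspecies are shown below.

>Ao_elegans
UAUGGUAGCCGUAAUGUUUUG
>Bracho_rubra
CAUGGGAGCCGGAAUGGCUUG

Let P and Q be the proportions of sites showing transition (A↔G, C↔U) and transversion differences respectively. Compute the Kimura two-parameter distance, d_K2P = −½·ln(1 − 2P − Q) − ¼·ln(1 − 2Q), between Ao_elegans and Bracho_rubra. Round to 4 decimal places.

Mismatches occur at site 1 (U/C, transition), site 6 (U/G, transversion), site 12 (U/G, transversion), site 17 (U/G, transversion), site 18 (U/C, transition).
Of the 5 differences, 2 transitions and 3 transversions over 21 sites: P = 2/21 = 0.095238, Q = 3/21 = 0.142857.
d = −0.5·ln(0.666667) − 0.25·ln(0.714286) = −0.5·(-0.405465) − 0.25·(-0.336472) = 0.2869.

0.2869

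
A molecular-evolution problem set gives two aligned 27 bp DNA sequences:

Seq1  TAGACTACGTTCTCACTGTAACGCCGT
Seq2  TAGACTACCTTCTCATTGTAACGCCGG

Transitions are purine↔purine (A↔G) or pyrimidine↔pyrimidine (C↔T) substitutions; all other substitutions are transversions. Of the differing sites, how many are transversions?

Differing sites — 9:G/C (Tv); 16:C/T (Ti); 27:T/G (Tv).
Of the 3 differences, 1 transition and 2 transversions, so the answer is 2.

2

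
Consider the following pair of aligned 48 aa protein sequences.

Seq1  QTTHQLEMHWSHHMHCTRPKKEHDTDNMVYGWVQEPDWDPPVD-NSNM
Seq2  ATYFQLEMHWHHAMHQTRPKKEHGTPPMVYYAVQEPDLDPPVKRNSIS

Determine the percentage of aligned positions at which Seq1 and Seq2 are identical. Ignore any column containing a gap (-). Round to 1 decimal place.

Excluding the 1 gap column leaves 47 comparable sites.
Differing sites — 1:Q/A; 3:T/Y; 4:H/F; 11:S/H; 13:H/A; 16:C/Q; 24:D/G; 26:D/P; 27:N/P; 31:G/Y; 32:W/A; 38:W/L; 43:D/K; 47:N/I; 48:M/S.
32 of the 47 comparable sites match, so the percent identity is 32/47 × 100 = 68.1%.

68.1%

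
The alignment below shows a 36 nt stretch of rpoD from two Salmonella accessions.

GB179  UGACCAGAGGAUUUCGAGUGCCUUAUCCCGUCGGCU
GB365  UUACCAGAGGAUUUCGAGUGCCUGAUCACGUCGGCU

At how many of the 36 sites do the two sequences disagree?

Differing sites — 2:G/U; 24:U/G; 28:C/A.
That gives 3 mismatches out of 36 aligned sites, so the Hamming distance is 3.

3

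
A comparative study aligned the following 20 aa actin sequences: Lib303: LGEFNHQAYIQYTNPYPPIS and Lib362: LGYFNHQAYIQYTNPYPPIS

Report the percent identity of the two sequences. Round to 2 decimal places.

95.00%

A single mismatch occurs at site 3 (E↔Y).
19 of the 20 sites match, so the percent identity is 19/20 × 100 = 95.00%.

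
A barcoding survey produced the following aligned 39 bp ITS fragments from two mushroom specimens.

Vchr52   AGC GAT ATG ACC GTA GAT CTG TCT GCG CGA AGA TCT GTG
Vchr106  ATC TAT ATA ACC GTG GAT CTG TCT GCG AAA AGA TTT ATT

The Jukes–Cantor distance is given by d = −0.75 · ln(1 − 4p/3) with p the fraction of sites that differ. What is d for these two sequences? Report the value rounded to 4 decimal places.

0.2758

The sequences differ at positions 2 (G/T), 4 (G/T), 9 (G/A), 15 (A/G), 28 (C/A), 29 (G/A), 35 (C/T), 37 (G/A), 39 (G/T).
p = 9/39 = 0.230769.
d = −0.75 · ln(1 − (4/3)·0.230769) = −0.75 · ln(0.692308) = −0.75 · (-0.367724) = 0.2758.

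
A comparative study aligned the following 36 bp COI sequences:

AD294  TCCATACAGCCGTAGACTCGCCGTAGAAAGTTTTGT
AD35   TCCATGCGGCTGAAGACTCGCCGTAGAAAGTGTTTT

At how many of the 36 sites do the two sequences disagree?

6

Differing sites — 6:A/G; 8:A/G; 11:C/T; 13:T/A; 32:T/G; 35:G/T.
That gives 6 mismatches out of 36 aligned sites, so the Hamming distance is 6.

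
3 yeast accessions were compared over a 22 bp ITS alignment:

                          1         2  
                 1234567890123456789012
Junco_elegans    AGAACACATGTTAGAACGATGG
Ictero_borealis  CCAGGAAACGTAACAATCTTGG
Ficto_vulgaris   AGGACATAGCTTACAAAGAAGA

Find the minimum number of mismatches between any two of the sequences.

8

Pairwise Hamming distances:
  Junco_elegans vs Ictero_borealis: 11
  Junco_elegans vs Ficto_vulgaris: 8
  Ictero_borealis vs Ficto_vulgaris: 14
The smallest is 8, between Junco_elegans and Ficto_vulgaris.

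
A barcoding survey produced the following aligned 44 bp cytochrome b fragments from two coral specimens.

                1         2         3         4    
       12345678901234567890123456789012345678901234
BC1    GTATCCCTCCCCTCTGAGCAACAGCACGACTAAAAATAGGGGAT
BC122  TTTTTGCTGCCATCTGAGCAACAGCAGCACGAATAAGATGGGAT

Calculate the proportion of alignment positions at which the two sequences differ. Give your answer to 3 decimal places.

0.273

Differing sites — 1:G/T; 3:A/T; 5:C/T; 6:C/G; 9:C/G; 12:C/A; 27:C/G; 28:G/C; 31:T/G; 34:A/T; 37:T/G; 39:G/T.
There are 12 differences over 44 sites, so p = 12/44 = 0.273.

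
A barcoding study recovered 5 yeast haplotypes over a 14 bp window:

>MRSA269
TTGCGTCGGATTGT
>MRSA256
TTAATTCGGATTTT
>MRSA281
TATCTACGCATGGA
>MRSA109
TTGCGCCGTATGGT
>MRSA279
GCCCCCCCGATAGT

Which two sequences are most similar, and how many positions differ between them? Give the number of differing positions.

3

Pairwise Hamming distances:
  MRSA269 vs MRSA256: 4
  MRSA269 vs MRSA281: 7
  MRSA269 vs MRSA109: 3
  MRSA269 vs MRSA279: 7
  MRSA256 vs MRSA281: 8
  MRSA256 vs MRSA109: 7
  MRSA256 vs MRSA279: 9
  MRSA281 vs MRSA109: 6
  MRSA281 vs MRSA279: 9
  MRSA109 vs MRSA279: 7
The smallest is 3, between MRSA269 and MRSA109.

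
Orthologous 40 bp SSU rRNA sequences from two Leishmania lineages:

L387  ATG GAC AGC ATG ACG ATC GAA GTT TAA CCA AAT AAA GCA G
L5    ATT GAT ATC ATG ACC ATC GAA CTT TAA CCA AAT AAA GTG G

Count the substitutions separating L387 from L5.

The sequences differ at positions 3 (G/T), 6 (C/T), 8 (G/T), 15 (G/C), 22 (G/C), 38 (C/T), 39 (A/G).
That gives 7 mismatches out of 40 aligned sites, so the Hamming distance is 7.

7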